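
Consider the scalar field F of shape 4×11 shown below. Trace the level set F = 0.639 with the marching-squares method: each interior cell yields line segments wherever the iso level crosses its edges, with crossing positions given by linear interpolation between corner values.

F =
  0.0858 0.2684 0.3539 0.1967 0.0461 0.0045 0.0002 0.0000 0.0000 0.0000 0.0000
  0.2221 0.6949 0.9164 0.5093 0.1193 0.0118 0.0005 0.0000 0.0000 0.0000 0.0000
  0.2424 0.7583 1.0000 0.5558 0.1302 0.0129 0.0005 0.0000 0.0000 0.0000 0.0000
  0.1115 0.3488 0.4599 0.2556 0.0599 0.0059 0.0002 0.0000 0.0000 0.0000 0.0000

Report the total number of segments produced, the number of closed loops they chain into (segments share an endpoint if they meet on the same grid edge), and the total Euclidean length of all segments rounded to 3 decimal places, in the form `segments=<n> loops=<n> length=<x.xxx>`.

cell (0,0): code 0100 → (0.869,1.000)–(1.000,0.882)
cell (0,1): code 1100 → (0.507,2.000)–(0.869,1.000)
cell (0,2): code 1000 → (1.000,2.681)–(0.507,2.000)
cell (1,0): code 0110 → (1.000,0.882)–(2.000,0.769)
cell (1,2): code 1001 → (2.000,2.813)–(1.000,2.681)
cell (2,0): code 0010 → (2.000,0.769)–(2.291,1.000)
cell (2,1): code 0011 → (2.291,1.000)–(2.668,2.000)
cell (2,2): code 0001 → (2.668,2.000)–(2.000,2.813)
total: 8 segments, chained into 1 closed loop(s), length Σ = 6.589065

segments=8 loops=1 length=6.589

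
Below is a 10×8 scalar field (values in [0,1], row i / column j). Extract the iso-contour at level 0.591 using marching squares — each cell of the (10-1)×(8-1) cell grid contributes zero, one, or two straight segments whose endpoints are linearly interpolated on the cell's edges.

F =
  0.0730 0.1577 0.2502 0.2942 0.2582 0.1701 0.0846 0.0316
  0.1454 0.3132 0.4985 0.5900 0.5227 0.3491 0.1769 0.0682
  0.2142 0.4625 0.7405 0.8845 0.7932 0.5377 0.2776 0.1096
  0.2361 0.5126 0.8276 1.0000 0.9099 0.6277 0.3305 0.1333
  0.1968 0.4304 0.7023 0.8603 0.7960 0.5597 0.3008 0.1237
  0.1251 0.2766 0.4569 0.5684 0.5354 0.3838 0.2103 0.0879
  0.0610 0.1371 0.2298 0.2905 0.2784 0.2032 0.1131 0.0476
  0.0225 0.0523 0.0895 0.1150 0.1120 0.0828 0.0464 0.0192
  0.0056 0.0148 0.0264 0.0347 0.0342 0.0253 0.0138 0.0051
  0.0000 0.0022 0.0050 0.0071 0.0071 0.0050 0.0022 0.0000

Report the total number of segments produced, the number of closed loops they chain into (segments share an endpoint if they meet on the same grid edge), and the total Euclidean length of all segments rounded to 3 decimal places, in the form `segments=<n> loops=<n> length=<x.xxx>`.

segments=14 loops=1 length=12.069

cell (1,1): code 0100 → (1.382,2.000)–(2.000,1.462)
cell (1,2): code 1100 → (1.003,3.000)–(1.382,2.000)
cell (1,3): code 1100 → (1.252,4.000)–(1.003,3.000)
cell (1,4): code 1000 → (2.000,4.791)–(1.252,4.000)
cell (2,1): code 0110 → (2.000,1.462)–(3.000,1.249)
cell (2,4): code 1101 → (2.592,5.000)–(2.000,4.791)
cell (2,5): code 1000 → (3.000,5.123)–(2.592,5.000)
cell (3,1): code 0110 → (3.000,1.249)–(4.000,1.591)
cell (3,4): code 1011 → (4.000,4.868)–(3.540,5.000)
cell (3,5): code 0001 → (3.540,5.000)–(3.000,5.123)
cell (4,1): code 0010 → (4.000,1.591)–(4.454,2.000)
cell (4,2): code 0011 → (4.454,2.000)–(4.923,3.000)
cell (4,3): code 0011 → (4.923,3.000)–(4.787,4.000)
cell (4,4): code 0001 → (4.787,4.000)–(4.000,4.868)
total: 14 segments, chained into 1 closed loop(s), length Σ = 12.069203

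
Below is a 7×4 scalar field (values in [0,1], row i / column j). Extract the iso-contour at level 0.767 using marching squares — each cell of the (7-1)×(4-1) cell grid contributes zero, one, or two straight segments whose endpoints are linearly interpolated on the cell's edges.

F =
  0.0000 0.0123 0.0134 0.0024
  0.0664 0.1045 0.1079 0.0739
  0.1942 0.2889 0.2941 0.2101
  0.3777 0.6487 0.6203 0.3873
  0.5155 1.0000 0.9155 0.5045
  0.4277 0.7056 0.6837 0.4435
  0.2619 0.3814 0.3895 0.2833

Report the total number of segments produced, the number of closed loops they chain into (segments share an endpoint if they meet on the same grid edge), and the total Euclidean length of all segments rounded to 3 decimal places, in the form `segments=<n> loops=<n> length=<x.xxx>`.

cell (3,0): code 0100 → (3.337,1.000)–(4.000,0.519)
cell (3,1): code 1100 → (3.497,2.000)–(3.337,1.000)
cell (3,2): code 1000 → (4.000,2.361)–(3.497,2.000)
cell (4,0): code 0010 → (4.000,0.519)–(4.791,1.000)
cell (4,1): code 0011 → (4.791,1.000)–(4.641,2.000)
cell (4,2): code 0001 → (4.641,2.000)–(4.000,2.361)
total: 6 segments, chained into 1 closed loop(s), length Σ = 5.124267

segments=6 loops=1 length=5.124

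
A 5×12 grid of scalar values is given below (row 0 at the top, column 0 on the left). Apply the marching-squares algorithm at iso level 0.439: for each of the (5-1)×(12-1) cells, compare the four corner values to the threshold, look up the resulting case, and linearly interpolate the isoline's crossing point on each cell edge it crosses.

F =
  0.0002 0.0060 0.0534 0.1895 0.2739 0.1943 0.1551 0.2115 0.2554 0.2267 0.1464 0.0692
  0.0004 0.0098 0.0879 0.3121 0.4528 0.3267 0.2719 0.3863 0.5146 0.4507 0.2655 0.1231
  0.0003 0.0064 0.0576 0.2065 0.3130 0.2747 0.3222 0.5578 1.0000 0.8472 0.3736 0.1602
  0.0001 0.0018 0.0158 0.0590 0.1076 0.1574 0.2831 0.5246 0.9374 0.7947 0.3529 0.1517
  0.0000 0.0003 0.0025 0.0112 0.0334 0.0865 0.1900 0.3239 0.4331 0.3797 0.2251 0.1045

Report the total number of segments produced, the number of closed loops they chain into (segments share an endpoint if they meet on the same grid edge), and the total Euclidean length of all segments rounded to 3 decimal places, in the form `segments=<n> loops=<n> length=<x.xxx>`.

segments=16 loops=2 length=10.861

cell (0,3): code 0100 → (0.923,4.000)–(1.000,3.902)
cell (0,4): code 1000 → (1.000,4.109)–(0.923,4.000)
cell (0,7): code 0100 → (0.708,8.000)–(1.000,7.411)
cell (0,8): code 1100 → (0.948,9.000)–(0.708,8.000)
cell (0,9): code 1000 → (1.000,9.063)–(0.948,9.000)
cell (1,3): code 0010 → (1.000,3.902)–(1.099,4.000)
cell (1,4): code 0001 → (1.099,4.000)–(1.000,4.109)
cell (1,6): code 0100 → (1.307,7.000)–(2.000,6.496)
cell (1,7): code 1110 → (1.000,7.411)–(1.307,7.000)
cell (1,9): code 1001 → (2.000,9.862)–(1.000,9.063)
cell (2,6): code 0110 → (2.000,6.496)–(3.000,6.646)
cell (2,9): code 1001 → (3.000,9.805)–(2.000,9.862)
cell (3,6): code 0010 → (3.000,6.646)–(3.427,7.000)
cell (3,7): code 0011 → (3.427,7.000)–(3.988,8.000)
cell (3,8): code 0011 → (3.988,8.000)–(3.857,9.000)
cell (3,9): code 0001 → (3.857,9.000)–(3.000,9.805)
total: 16 segments, chained into 2 closed loop(s), length Σ = 10.861385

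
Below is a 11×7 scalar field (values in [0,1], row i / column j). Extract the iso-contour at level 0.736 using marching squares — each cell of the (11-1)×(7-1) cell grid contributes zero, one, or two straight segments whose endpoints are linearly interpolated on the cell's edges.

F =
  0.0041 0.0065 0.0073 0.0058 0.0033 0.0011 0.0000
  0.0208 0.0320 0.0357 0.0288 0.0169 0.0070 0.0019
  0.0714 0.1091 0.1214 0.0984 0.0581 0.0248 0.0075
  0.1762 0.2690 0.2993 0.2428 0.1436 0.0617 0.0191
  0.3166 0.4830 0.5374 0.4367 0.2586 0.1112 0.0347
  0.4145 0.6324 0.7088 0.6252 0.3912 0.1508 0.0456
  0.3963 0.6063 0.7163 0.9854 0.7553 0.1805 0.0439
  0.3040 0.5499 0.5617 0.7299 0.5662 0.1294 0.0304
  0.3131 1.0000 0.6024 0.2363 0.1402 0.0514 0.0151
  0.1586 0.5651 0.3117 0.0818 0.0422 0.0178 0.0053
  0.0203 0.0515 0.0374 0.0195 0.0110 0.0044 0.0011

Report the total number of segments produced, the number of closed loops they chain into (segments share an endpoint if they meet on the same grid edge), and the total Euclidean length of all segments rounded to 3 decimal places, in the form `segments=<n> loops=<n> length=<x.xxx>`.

segments=10 loops=2 length=8.393

cell (5,2): code 0100 → (5.308,3.000)–(6.000,2.073)
cell (5,3): code 1100 → (5.947,4.000)–(5.308,3.000)
cell (5,4): code 1000 → (6.000,4.034)–(5.947,4.000)
cell (6,2): code 0010 → (6.000,2.073)–(6.976,3.000)
cell (6,3): code 0011 → (6.976,3.000)–(6.102,4.000)
cell (6,4): code 0001 → (6.102,4.000)–(6.000,4.034)
cell (7,0): code 0100 → (7.413,1.000)–(8.000,0.616)
cell (7,1): code 1000 → (8.000,1.664)–(7.413,1.000)
cell (8,0): code 0010 → (8.000,0.616)–(8.607,1.000)
cell (8,1): code 0001 → (8.607,1.000)–(8.000,1.664)
total: 10 segments, chained into 2 closed loop(s), length Σ = 8.393477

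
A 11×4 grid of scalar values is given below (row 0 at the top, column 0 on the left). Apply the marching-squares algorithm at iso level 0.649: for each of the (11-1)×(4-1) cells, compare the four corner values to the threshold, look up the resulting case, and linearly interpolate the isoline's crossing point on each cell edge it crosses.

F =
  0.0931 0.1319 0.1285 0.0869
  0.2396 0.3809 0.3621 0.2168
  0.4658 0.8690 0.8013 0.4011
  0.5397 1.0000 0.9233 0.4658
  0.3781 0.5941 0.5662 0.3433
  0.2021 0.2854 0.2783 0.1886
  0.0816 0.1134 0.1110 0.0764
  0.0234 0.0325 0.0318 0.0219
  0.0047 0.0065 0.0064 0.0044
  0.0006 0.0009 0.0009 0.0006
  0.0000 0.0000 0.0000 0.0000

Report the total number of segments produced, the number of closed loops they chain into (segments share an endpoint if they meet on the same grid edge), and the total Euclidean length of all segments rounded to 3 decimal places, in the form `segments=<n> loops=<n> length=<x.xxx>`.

cell (1,0): code 0100 → (1.549,1.000)–(2.000,0.454)
cell (1,1): code 1100 → (1.653,2.000)–(1.549,1.000)
cell (1,2): code 1000 → (2.000,2.381)–(1.653,2.000)
cell (2,0): code 0110 → (2.000,0.454)–(3.000,0.237)
cell (2,2): code 1001 → (3.000,2.600)–(2.000,2.381)
cell (3,0): code 0010 → (3.000,0.237)–(3.865,1.000)
cell (3,1): code 0011 → (3.865,1.000)–(3.768,2.000)
cell (3,2): code 0001 → (3.768,2.000)–(3.000,2.600)
total: 8 segments, chained into 1 closed loop(s), length Σ = 7.406936

segments=8 loops=1 length=7.407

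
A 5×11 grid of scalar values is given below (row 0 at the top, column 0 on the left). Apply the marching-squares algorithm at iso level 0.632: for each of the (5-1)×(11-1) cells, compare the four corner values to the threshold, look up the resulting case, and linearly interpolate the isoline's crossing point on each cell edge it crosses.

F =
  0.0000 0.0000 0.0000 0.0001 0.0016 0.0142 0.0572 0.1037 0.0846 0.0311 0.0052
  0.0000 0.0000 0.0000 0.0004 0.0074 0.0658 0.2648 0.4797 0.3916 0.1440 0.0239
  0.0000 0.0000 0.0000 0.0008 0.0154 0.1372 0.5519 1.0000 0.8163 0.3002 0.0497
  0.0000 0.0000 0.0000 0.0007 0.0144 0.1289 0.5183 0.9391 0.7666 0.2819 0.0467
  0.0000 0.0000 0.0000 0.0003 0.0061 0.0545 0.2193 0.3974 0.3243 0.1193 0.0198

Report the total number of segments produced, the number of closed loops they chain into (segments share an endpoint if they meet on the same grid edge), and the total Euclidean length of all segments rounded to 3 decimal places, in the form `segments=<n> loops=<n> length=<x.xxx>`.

cell (1,6): code 0100 → (1.293,7.000)–(2.000,6.179)
cell (1,7): code 1100 → (1.566,8.000)–(1.293,7.000)
cell (1,8): code 1000 → (2.000,8.357)–(1.566,8.000)
cell (2,6): code 0110 → (2.000,6.179)–(3.000,6.270)
cell (2,8): code 1001 → (3.000,8.278)–(2.000,8.357)
cell (3,6): code 0010 → (3.000,6.270)–(3.567,7.000)
cell (3,7): code 0011 → (3.567,7.000)–(3.304,8.000)
cell (3,8): code 0001 → (3.304,8.000)–(3.000,8.278)
total: 8 segments, chained into 1 closed loop(s), length Σ = 7.059836

segments=8 loops=1 length=7.060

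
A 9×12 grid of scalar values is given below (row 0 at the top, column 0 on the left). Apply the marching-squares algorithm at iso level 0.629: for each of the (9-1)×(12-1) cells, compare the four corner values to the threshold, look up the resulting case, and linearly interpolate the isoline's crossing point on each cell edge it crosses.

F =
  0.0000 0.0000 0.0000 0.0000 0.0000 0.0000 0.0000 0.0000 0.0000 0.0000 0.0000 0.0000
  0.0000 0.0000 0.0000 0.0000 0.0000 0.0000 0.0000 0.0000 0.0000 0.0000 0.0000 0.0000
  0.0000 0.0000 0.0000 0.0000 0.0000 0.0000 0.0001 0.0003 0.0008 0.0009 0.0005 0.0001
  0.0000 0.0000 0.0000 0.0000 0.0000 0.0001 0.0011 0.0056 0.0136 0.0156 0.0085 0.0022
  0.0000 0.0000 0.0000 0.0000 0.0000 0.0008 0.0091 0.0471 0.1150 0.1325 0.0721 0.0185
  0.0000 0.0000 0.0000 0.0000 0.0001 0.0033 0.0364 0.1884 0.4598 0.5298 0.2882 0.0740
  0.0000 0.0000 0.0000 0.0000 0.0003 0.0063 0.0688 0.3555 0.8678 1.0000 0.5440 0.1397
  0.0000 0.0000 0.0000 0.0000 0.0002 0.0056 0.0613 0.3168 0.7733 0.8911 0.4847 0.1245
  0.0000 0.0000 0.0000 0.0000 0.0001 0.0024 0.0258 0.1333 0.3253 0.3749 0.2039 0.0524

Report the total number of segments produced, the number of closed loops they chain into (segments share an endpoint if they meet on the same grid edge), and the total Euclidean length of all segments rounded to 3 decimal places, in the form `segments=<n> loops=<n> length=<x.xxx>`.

cell (5,7): code 0100 → (5.415,8.000)–(6.000,7.534)
cell (5,8): code 1100 → (5.211,9.000)–(5.415,8.000)
cell (5,9): code 1000 → (6.000,9.814)–(5.211,9.000)
cell (6,7): code 0110 → (6.000,7.534)–(7.000,7.684)
cell (6,9): code 1001 → (7.000,9.645)–(6.000,9.814)
cell (7,7): code 0010 → (7.000,7.684)–(7.322,8.000)
cell (7,8): code 0011 → (7.322,8.000)–(7.508,9.000)
cell (7,9): code 0001 → (7.508,9.000)–(7.000,9.645)
total: 8 segments, chained into 1 closed loop(s), length Σ = 7.216650

segments=8 loops=1 length=7.217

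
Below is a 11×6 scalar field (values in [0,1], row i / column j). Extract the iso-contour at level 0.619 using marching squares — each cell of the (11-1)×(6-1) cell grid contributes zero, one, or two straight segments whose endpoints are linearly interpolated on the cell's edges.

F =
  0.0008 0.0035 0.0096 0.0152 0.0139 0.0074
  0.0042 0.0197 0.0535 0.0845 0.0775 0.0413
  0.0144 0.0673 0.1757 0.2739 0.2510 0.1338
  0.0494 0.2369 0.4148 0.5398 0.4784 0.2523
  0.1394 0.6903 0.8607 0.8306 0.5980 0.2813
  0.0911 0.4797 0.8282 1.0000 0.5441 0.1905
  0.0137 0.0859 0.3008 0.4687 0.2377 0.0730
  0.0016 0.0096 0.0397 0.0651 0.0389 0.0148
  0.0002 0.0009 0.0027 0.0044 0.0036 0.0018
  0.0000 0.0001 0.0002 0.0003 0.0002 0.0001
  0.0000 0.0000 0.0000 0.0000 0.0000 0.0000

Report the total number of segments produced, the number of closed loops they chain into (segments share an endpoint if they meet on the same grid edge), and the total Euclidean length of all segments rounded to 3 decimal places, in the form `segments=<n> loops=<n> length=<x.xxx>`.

cell (3,0): code 0100 → (3.843,1.000)–(4.000,0.871)
cell (3,1): code 1100 → (3.458,2.000)–(3.843,1.000)
cell (3,2): code 1100 → (3.272,3.000)–(3.458,2.000)
cell (3,3): code 1000 → (4.000,3.910)–(3.272,3.000)
cell (4,0): code 0010 → (4.000,0.871)–(4.339,1.000)
cell (4,1): code 0111 → (4.339,1.000)–(5.000,1.400)
cell (4,3): code 1001 → (5.000,3.836)–(4.000,3.910)
cell (5,1): code 0010 → (5.000,1.400)–(5.397,2.000)
cell (5,2): code 0011 → (5.397,2.000)–(5.717,3.000)
cell (5,3): code 0001 → (5.717,3.000)–(5.000,3.836)
total: 10 segments, chained into 1 closed loop(s), length Σ = 8.465973

segments=10 loops=1 length=8.466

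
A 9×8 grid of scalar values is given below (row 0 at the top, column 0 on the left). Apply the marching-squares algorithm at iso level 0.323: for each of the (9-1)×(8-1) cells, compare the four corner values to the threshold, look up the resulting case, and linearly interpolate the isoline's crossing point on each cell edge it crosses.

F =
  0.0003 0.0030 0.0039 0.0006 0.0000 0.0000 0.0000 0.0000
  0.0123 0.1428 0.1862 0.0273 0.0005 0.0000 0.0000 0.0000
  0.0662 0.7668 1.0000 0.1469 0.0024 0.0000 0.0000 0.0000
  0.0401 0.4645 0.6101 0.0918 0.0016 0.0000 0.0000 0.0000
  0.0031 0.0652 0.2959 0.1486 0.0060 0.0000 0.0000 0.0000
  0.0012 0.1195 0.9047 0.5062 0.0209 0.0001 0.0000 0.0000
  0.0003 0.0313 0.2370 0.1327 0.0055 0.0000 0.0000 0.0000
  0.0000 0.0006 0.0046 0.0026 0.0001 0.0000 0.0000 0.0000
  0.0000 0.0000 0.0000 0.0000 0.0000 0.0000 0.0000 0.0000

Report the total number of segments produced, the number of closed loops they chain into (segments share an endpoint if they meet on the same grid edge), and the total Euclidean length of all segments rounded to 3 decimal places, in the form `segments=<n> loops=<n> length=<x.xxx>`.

cell (1,0): code 0100 → (1.289,1.000)–(2.000,0.367)
cell (1,1): code 1100 → (1.168,2.000)–(1.289,1.000)
cell (1,2): code 1000 → (2.000,2.794)–(1.168,2.000)
cell (2,0): code 0110 → (2.000,0.367)–(3.000,0.667)
cell (2,2): code 1001 → (3.000,2.554)–(2.000,2.794)
cell (3,0): code 0010 → (3.000,0.667)–(3.354,1.000)
cell (3,1): code 0011 → (3.354,1.000)–(3.914,2.000)
cell (3,2): code 0001 → (3.914,2.000)–(3.000,2.554)
cell (4,1): code 0100 → (4.045,2.000)–(5.000,1.259)
cell (4,2): code 1100 → (4.488,3.000)–(4.045,2.000)
cell (4,3): code 1000 → (5.000,3.377)–(4.488,3.000)
cell (5,1): code 0010 → (5.000,1.259)–(5.871,2.000)
cell (5,2): code 0011 → (5.871,2.000)–(5.490,3.000)
cell (5,3): code 0001 → (5.490,3.000)–(5.000,3.377)
total: 14 segments, chained into 2 closed loop(s), length Σ = 13.654427

segments=14 loops=2 length=13.654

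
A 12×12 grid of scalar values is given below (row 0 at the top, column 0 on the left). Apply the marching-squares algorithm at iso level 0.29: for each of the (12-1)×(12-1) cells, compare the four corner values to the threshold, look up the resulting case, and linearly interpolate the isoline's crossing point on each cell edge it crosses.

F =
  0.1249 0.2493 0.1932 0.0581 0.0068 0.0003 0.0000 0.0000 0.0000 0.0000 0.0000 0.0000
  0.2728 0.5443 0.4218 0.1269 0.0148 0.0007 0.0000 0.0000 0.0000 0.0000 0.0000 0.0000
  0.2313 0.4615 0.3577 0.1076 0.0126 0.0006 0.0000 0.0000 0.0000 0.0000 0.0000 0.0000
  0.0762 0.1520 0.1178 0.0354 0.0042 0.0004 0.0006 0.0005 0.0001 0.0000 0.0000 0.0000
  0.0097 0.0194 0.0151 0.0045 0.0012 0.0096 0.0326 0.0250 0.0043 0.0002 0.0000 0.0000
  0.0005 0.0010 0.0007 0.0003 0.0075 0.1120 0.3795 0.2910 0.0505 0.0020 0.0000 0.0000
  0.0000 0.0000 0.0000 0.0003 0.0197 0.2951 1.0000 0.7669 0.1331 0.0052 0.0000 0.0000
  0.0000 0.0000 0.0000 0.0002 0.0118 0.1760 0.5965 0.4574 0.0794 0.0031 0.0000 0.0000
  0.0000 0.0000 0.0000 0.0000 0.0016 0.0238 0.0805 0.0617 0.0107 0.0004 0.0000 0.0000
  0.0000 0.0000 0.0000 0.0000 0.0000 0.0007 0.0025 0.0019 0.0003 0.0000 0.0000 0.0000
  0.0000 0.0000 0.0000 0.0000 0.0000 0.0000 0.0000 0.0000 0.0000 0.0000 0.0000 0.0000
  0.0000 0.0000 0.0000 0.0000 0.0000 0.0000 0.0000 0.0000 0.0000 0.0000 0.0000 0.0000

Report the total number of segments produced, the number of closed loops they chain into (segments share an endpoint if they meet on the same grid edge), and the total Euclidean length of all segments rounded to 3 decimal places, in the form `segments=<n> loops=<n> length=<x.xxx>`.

segments=20 loops=2 length=16.008

cell (0,0): code 0100 → (0.138,1.000)–(1.000,0.063)
cell (0,1): code 1100 → (0.423,2.000)–(0.138,1.000)
cell (0,2): code 1000 → (1.000,2.447)–(0.423,2.000)
cell (1,0): code 0110 → (1.000,0.063)–(2.000,0.255)
cell (1,2): code 1001 → (2.000,2.271)–(1.000,2.447)
cell (2,0): code 0010 → (2.000,0.255)–(2.554,1.000)
cell (2,1): code 0011 → (2.554,1.000)–(2.282,2.000)
cell (2,2): code 0001 → (2.282,2.000)–(2.000,2.271)
cell (4,5): code 0100 → (4.742,6.000)–(5.000,5.665)
cell (4,6): code 1100 → (4.996,7.000)–(4.742,6.000)
cell (4,7): code 1000 → (5.000,7.004)–(4.996,7.000)
cell (5,4): code 0100 → (5.972,5.000)–(6.000,4.981)
cell (5,5): code 1110 → (5.000,5.665)–(5.972,5.000)
cell (5,7): code 1001 → (6.000,7.752)–(5.000,7.004)
cell (6,4): code 0010 → (6.000,4.981)–(6.043,5.000)
cell (6,5): code 0111 → (6.043,5.000)–(7.000,5.271)
cell (6,7): code 1001 → (7.000,7.443)–(6.000,7.752)
cell (7,5): code 0010 → (7.000,5.271)–(7.594,6.000)
cell (7,6): code 0011 → (7.594,6.000)–(7.423,7.000)
cell (7,7): code 0001 → (7.423,7.000)–(7.000,7.443)
total: 20 segments, chained into 2 closed loop(s), length Σ = 16.007791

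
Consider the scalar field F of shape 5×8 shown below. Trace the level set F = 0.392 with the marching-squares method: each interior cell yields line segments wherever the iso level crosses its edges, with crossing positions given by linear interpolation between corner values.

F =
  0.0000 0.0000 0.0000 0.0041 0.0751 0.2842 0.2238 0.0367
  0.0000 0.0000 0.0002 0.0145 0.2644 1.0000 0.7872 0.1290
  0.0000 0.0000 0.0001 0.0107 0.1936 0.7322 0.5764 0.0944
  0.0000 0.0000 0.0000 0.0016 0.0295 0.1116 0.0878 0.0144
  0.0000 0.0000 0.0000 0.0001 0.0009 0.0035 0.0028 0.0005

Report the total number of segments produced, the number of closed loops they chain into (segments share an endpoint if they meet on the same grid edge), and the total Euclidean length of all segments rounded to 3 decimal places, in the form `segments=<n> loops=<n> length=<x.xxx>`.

cell (0,4): code 0100 → (0.151,5.000)–(1.000,4.173)
cell (0,5): code 1100 → (0.299,6.000)–(0.151,5.000)
cell (0,6): code 1000 → (1.000,6.600)–(0.299,6.000)
cell (1,4): code 0110 → (1.000,4.173)–(2.000,4.368)
cell (1,6): code 1001 → (2.000,6.383)–(1.000,6.600)
cell (2,4): code 0010 → (2.000,4.368)–(2.548,5.000)
cell (2,5): code 0011 → (2.548,5.000)–(2.377,6.000)
cell (2,6): code 0001 → (2.377,6.000)–(2.000,6.383)
total: 8 segments, chained into 1 closed loop(s), length Σ = 7.549883

segments=8 loops=1 length=7.550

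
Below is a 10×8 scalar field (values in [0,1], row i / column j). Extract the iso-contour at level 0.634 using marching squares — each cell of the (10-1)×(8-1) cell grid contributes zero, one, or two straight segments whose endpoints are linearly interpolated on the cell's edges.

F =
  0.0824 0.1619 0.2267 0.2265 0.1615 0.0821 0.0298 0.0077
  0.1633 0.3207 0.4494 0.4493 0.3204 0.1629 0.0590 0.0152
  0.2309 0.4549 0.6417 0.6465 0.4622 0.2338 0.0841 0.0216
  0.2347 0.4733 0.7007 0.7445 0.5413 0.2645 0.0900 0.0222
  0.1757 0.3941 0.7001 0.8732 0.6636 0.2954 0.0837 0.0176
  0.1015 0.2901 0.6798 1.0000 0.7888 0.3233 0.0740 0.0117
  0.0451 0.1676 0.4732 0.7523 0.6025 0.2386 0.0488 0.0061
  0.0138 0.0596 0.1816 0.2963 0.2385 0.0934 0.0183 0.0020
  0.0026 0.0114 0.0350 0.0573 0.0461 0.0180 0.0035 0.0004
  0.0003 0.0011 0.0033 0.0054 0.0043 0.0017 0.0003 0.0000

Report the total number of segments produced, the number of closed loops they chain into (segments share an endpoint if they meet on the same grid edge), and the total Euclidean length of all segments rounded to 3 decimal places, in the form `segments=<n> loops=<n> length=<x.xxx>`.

segments=16 loops=1 length=11.180

cell (1,1): code 0100 → (1.960,2.000)–(2.000,1.959)
cell (1,2): code 1100 → (1.937,3.000)–(1.960,2.000)
cell (1,3): code 1000 → (2.000,3.068)–(1.937,3.000)
cell (2,1): code 0110 → (2.000,1.959)–(3.000,1.707)
cell (2,3): code 1001 → (3.000,3.544)–(2.000,3.068)
cell (3,1): code 0110 → (3.000,1.707)–(4.000,1.784)
cell (3,3): code 1101 → (3.758,4.000)–(3.000,3.544)
cell (3,4): code 1000 → (4.000,4.080)–(3.758,4.000)
cell (4,1): code 0110 → (4.000,1.784)–(5.000,1.882)
cell (4,4): code 1001 → (5.000,4.333)–(4.000,4.080)
cell (5,1): code 0010 → (5.000,1.882)–(5.222,2.000)
cell (5,2): code 0111 → (5.222,2.000)–(6.000,2.576)
cell (5,3): code 1011 → (6.000,3.790)–(5.831,4.000)
cell (5,4): code 0001 → (5.831,4.000)–(5.000,4.333)
cell (6,2): code 0010 → (6.000,2.576)–(6.259,3.000)
cell (6,3): code 0001 → (6.259,3.000)–(6.000,3.790)
total: 16 segments, chained into 1 closed loop(s), length Σ = 11.180459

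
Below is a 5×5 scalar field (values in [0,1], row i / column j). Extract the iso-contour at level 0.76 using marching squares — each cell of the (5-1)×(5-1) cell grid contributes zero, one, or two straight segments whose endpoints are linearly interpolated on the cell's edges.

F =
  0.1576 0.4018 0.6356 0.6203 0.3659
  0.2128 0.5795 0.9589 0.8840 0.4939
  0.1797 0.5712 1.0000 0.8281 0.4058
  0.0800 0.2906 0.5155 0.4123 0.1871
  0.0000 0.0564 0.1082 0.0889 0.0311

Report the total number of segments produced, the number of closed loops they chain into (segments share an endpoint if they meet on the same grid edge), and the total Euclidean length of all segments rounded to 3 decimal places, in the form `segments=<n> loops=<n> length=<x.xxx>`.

cell (0,1): code 0100 → (0.385,2.000)–(1.000,1.476)
cell (0,2): code 1100 → (0.530,3.000)–(0.385,2.000)
cell (0,3): code 1000 → (1.000,3.318)–(0.530,3.000)
cell (1,1): code 0110 → (1.000,1.476)–(2.000,1.440)
cell (1,3): code 1001 → (2.000,3.161)–(1.000,3.318)
cell (2,1): code 0010 → (2.000,1.440)–(2.495,2.000)
cell (2,2): code 0011 → (2.495,2.000)–(2.164,3.000)
cell (2,3): code 0001 → (2.164,3.000)–(2.000,3.161)
total: 8 segments, chained into 1 closed loop(s), length Σ = 6.429958

segments=8 loops=1 length=6.430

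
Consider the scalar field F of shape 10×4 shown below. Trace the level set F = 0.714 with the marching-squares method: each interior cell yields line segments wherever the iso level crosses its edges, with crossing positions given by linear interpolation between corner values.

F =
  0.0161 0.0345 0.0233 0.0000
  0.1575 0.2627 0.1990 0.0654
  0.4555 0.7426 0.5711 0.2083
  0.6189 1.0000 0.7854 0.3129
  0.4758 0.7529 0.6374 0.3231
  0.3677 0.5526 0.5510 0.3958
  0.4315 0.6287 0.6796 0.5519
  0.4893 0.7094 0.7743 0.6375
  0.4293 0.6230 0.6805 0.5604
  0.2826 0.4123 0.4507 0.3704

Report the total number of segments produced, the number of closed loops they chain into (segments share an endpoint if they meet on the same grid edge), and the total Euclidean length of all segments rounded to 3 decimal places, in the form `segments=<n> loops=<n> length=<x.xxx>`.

segments=14 loops=2 length=9.876

cell (1,0): code 0100 → (1.940,1.000)–(2.000,0.900)
cell (1,1): code 1000 → (2.000,1.167)–(1.940,1.000)
cell (2,0): code 0110 → (2.000,0.900)–(3.000,0.250)
cell (2,1): code 1101 → (2.667,2.000)–(2.000,1.167)
cell (2,2): code 1000 → (3.000,2.151)–(2.667,2.000)
cell (3,0): code 0110 → (3.000,0.250)–(4.000,0.860)
cell (3,1): code 1011 → (4.000,1.337)–(3.482,2.000)
cell (3,2): code 0001 → (3.482,2.000)–(3.000,2.151)
cell (4,0): code 0010 → (4.000,0.860)–(4.194,1.000)
cell (4,1): code 0001 → (4.194,1.000)–(4.000,1.337)
cell (6,1): code 0100 → (6.363,2.000)–(7.000,1.071)
cell (6,2): code 1000 → (7.000,2.441)–(6.363,2.000)
cell (7,1): code 0010 → (7.000,1.071)–(7.643,2.000)
cell (7,2): code 0001 → (7.643,2.000)–(7.000,2.441)
total: 14 segments, chained into 2 closed loop(s), length Σ = 9.876098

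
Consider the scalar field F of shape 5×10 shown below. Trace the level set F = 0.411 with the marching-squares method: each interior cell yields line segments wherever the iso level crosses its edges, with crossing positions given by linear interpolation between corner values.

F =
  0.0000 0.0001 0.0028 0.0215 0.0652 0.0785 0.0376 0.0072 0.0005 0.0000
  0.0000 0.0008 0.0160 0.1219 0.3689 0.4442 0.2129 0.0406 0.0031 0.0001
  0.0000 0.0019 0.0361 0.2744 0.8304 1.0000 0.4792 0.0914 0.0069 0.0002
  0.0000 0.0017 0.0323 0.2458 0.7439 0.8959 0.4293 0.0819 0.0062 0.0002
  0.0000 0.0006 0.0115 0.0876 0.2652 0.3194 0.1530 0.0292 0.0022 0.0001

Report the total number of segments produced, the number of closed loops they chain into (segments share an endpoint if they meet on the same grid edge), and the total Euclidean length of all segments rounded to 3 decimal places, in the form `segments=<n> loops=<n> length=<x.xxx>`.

cell (0,4): code 0100 → (0.909,5.000)–(1.000,4.559)
cell (0,5): code 1000 → (1.000,5.144)–(0.909,5.000)
cell (1,3): code 0100 → (1.091,4.000)–(2.000,3.246)
cell (1,4): code 1110 → (1.000,4.559)–(1.091,4.000)
cell (1,5): code 1101 → (1.744,6.000)–(1.000,5.144)
cell (1,6): code 1000 → (2.000,6.176)–(1.744,6.000)
cell (2,3): code 0110 → (2.000,3.246)–(3.000,3.332)
cell (2,6): code 1001 → (3.000,6.053)–(2.000,6.176)
cell (3,3): code 0010 → (3.000,3.332)–(3.695,4.000)
cell (3,4): code 0011 → (3.695,4.000)–(3.841,5.000)
cell (3,5): code 0011 → (3.841,5.000)–(3.066,6.000)
cell (3,6): code 0001 → (3.066,6.000)–(3.000,6.053)
total: 12 segments, chained into 1 closed loop(s), length Σ = 9.148649

segments=12 loops=1 length=9.149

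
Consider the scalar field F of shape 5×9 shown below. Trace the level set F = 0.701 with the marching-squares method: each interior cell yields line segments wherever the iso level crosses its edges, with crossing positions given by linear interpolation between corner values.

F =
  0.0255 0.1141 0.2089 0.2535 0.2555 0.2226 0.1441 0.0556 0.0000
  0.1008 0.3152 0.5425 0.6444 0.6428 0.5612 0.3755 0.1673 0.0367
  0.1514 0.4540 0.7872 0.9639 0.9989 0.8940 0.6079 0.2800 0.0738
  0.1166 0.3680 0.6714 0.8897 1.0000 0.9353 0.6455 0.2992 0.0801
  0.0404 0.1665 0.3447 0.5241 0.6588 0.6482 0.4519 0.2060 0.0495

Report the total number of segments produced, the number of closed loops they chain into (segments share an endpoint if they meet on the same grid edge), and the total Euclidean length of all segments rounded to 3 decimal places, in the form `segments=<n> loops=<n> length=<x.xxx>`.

cell (1,1): code 0100 → (1.648,2.000)–(2.000,1.741)
cell (1,2): code 1100 → (1.177,3.000)–(1.648,2.000)
cell (1,3): code 1100 → (1.163,4.000)–(1.177,3.000)
cell (1,4): code 1100 → (1.420,5.000)–(1.163,4.000)
cell (1,5): code 1000 → (2.000,5.675)–(1.420,5.000)
cell (2,1): code 0010 → (2.000,1.741)–(2.744,2.000)
cell (2,2): code 0111 → (2.744,2.000)–(3.000,2.136)
cell (2,5): code 1001 → (3.000,5.808)–(2.000,5.675)
cell (3,2): code 0010 → (3.000,2.136)–(3.516,3.000)
cell (3,3): code 0011 → (3.516,3.000)–(3.876,4.000)
cell (3,4): code 0011 → (3.876,4.000)–(3.816,5.000)
cell (3,5): code 0001 → (3.816,5.000)–(3.000,5.808)
total: 12 segments, chained into 1 closed loop(s), length Σ = 10.770924

segments=12 loops=1 length=10.771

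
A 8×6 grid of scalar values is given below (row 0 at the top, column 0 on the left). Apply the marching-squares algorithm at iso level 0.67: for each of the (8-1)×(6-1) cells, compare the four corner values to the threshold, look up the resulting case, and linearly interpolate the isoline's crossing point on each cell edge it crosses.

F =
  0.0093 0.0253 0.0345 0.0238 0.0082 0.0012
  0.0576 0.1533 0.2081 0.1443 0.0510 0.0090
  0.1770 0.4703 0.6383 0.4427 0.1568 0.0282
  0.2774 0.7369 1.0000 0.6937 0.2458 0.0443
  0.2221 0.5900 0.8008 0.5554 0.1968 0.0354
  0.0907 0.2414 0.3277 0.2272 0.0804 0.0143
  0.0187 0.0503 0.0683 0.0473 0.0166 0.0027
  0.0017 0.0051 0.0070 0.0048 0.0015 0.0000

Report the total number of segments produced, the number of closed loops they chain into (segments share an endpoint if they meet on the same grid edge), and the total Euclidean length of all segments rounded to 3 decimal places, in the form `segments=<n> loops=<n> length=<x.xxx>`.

segments=10 loops=1 length=6.441

cell (2,0): code 0100 → (2.749,1.000)–(3.000,0.854)
cell (2,1): code 1100 → (2.088,2.000)–(2.749,1.000)
cell (2,2): code 1100 → (2.906,3.000)–(2.088,2.000)
cell (2,3): code 1000 → (3.000,3.053)–(2.906,3.000)
cell (3,0): code 0010 → (3.000,0.854)–(3.455,1.000)
cell (3,1): code 0111 → (3.455,1.000)–(4.000,1.380)
cell (3,2): code 1011 → (4.000,2.533)–(3.171,3.000)
cell (3,3): code 0001 → (3.171,3.000)–(3.000,3.053)
cell (4,1): code 0010 → (4.000,1.380)–(4.276,2.000)
cell (4,2): code 0001 → (4.276,2.000)–(4.000,2.533)
total: 10 segments, chained into 1 closed loop(s), length Σ = 6.441366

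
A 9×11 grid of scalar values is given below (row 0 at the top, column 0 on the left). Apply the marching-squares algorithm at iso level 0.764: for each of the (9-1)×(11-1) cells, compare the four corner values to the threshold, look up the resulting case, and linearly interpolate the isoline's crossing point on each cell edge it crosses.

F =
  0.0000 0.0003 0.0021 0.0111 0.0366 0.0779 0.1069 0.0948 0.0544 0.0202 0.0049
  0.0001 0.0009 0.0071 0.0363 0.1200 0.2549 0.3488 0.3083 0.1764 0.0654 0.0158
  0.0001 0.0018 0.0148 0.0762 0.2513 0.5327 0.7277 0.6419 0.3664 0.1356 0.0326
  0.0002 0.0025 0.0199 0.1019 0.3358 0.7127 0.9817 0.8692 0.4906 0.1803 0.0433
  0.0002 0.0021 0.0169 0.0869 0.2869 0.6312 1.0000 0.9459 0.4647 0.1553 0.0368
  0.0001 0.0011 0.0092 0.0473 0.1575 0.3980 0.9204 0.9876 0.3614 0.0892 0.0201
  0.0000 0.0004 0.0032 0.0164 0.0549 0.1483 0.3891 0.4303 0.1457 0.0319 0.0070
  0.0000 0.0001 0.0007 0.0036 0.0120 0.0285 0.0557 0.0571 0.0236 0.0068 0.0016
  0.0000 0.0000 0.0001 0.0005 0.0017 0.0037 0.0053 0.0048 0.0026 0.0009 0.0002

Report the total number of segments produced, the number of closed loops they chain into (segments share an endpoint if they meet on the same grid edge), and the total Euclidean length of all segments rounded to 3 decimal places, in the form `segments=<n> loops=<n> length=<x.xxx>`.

cell (2,5): code 0100 → (2.143,6.000)–(3.000,5.191)
cell (2,6): code 1100 → (2.537,7.000)–(2.143,6.000)
cell (2,7): code 1000 → (3.000,7.278)–(2.537,7.000)
cell (3,5): code 0110 → (3.000,5.191)–(4.000,5.360)
cell (3,7): code 1001 → (4.000,7.378)–(3.000,7.278)
cell (4,5): code 0110 → (4.000,5.360)–(5.000,5.701)
cell (4,7): code 1001 → (5.000,7.357)–(4.000,7.378)
cell (5,5): code 0010 → (5.000,5.701)–(5.294,6.000)
cell (5,6): code 0011 → (5.294,6.000)–(5.401,7.000)
cell (5,7): code 0001 → (5.401,7.000)–(5.000,7.357)
total: 10 segments, chained into 1 closed loop(s), length Σ = 8.832054

segments=10 loops=1 length=8.832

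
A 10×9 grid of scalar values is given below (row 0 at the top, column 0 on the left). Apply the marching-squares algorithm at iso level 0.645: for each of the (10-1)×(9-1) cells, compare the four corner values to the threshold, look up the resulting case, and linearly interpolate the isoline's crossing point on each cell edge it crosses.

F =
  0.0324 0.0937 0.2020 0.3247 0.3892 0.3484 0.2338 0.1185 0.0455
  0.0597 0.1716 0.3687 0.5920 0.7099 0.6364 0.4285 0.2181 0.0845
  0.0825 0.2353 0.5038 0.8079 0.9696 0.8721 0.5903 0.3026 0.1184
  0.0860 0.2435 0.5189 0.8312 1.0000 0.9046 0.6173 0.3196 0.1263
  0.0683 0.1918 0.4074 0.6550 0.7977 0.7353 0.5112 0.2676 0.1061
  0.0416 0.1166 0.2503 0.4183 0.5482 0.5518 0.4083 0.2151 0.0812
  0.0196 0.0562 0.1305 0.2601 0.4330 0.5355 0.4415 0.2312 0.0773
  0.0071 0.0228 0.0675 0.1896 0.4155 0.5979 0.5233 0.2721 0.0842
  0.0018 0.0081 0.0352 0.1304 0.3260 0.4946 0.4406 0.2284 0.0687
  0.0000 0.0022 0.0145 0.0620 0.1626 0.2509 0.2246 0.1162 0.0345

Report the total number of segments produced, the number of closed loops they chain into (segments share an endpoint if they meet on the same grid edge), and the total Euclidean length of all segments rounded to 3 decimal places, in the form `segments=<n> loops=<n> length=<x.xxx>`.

segments=14 loops=1 length=11.430

cell (0,3): code 0100 → (0.798,4.000)–(1.000,3.450)
cell (0,4): code 1000 → (1.000,4.883)–(0.798,4.000)
cell (1,2): code 0100 → (1.245,3.000)–(2.000,2.464)
cell (1,3): code 1110 → (1.000,3.450)–(1.245,3.000)
cell (1,4): code 1101 → (1.036,5.000)–(1.000,4.883)
cell (1,5): code 1000 → (2.000,5.806)–(1.036,5.000)
cell (2,2): code 0110 → (2.000,2.464)–(3.000,2.404)
cell (2,5): code 1001 → (3.000,5.904)–(2.000,5.806)
cell (3,2): code 0110 → (3.000,2.404)–(4.000,2.960)
cell (3,5): code 1001 → (4.000,5.403)–(3.000,5.904)
cell (4,2): code 0010 → (4.000,2.960)–(4.042,3.000)
cell (4,3): code 0011 → (4.042,3.000)–(4.612,4.000)
cell (4,4): code 0011 → (4.612,4.000)–(4.492,5.000)
cell (4,5): code 0001 → (4.492,5.000)–(4.000,5.403)
total: 14 segments, chained into 1 closed loop(s), length Σ = 11.430153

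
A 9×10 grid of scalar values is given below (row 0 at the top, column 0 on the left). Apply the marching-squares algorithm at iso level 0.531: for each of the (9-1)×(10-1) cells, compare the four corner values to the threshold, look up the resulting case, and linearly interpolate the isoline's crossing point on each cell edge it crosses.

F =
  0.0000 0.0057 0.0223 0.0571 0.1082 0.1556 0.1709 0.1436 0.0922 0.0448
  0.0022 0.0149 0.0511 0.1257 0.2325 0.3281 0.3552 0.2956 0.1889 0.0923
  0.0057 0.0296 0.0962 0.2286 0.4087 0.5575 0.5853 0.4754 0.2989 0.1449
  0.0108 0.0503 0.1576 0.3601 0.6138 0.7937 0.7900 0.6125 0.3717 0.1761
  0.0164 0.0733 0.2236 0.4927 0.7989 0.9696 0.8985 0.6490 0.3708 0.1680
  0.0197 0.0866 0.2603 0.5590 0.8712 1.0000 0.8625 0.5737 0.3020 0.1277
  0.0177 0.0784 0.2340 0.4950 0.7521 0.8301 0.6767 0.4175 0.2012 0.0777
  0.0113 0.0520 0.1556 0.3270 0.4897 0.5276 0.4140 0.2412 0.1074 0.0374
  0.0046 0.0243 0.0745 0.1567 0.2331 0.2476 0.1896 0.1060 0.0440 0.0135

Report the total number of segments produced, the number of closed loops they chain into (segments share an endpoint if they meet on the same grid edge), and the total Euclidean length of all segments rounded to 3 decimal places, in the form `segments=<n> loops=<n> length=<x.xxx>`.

cell (1,4): code 0100 → (1.884,5.000)–(2.000,4.822)
cell (1,5): code 1100 → (1.764,6.000)–(1.884,5.000)
cell (1,6): code 1000 → (2.000,6.494)–(1.764,6.000)
cell (2,3): code 0100 → (2.596,4.000)–(3.000,3.674)
cell (2,4): code 1110 → (2.000,4.822)–(2.596,4.000)
cell (2,6): code 1101 → (2.406,7.000)–(2.000,6.494)
cell (2,7): code 1000 → (3.000,7.338)–(2.406,7.000)
cell (3,3): code 0110 → (3.000,3.674)–(4.000,3.125)
cell (3,7): code 1001 → (4.000,7.424)–(3.000,7.338)
cell (4,2): code 0100 → (4.578,3.000)–(5.000,2.906)
cell (4,3): code 1110 → (4.000,3.125)–(4.578,3.000)
cell (4,7): code 1001 → (5.000,7.157)–(4.000,7.424)
cell (5,2): code 0010 → (5.000,2.906)–(5.438,3.000)
cell (5,3): code 0111 → (5.438,3.000)–(6.000,3.140)
cell (5,6): code 1011 → (6.000,6.562)–(5.273,7.000)
cell (5,7): code 0001 → (5.273,7.000)–(5.000,7.157)
cell (6,3): code 0010 → (6.000,3.140)–(6.843,4.000)
cell (6,4): code 0011 → (6.843,4.000)–(6.989,5.000)
cell (6,5): code 0011 → (6.989,5.000)–(6.555,6.000)
cell (6,6): code 0001 → (6.555,6.000)–(6.000,6.562)
total: 20 segments, chained into 1 closed loop(s), length Σ = 15.122227

segments=20 loops=1 length=15.122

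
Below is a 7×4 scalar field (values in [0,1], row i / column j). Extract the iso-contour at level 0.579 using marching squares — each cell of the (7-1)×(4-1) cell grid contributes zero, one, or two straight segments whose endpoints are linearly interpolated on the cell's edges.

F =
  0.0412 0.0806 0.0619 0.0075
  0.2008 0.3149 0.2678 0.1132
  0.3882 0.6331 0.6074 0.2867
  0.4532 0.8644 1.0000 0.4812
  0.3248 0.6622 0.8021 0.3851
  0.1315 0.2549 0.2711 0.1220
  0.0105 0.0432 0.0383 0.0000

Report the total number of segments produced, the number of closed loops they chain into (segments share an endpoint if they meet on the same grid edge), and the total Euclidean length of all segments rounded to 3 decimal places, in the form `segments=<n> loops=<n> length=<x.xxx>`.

cell (1,0): code 0100 → (1.830,1.000)–(2.000,0.779)
cell (1,1): code 1100 → (1.916,2.000)–(1.830,1.000)
cell (1,2): code 1000 → (2.000,2.089)–(1.916,2.000)
cell (2,0): code 0110 → (2.000,0.779)–(3.000,0.306)
cell (2,2): code 1001 → (3.000,2.811)–(2.000,2.089)
cell (3,0): code 0110 → (3.000,0.306)–(4.000,0.753)
cell (3,2): code 1001 → (4.000,2.535)–(3.000,2.811)
cell (4,0): code 0010 → (4.000,0.753)–(4.204,1.000)
cell (4,1): code 0011 → (4.204,1.000)–(4.420,2.000)
cell (4,2): code 0001 → (4.420,2.000)–(4.000,2.535)
total: 10 segments, chained into 1 closed loop(s), length Σ = 7.901107

segments=10 loops=1 length=7.901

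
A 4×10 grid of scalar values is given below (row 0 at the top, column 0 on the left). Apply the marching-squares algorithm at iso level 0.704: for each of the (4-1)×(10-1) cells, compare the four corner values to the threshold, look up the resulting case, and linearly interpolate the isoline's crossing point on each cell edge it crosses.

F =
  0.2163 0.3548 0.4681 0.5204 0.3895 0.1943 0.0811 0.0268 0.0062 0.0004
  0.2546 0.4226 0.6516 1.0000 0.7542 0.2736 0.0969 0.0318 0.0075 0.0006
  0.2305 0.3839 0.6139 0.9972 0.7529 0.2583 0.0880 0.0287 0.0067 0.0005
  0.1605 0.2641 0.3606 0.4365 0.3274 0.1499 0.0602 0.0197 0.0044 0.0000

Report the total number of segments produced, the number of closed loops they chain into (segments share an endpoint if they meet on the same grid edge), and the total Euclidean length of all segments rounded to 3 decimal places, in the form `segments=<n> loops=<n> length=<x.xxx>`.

segments=8 loops=1 length=6.494

cell (0,2): code 0100 → (0.383,3.000)–(1.000,2.150)
cell (0,3): code 1100 → (0.862,4.000)–(0.383,3.000)
cell (0,4): code 1000 → (1.000,4.104)–(0.862,4.000)
cell (1,2): code 0110 → (1.000,2.150)–(2.000,2.235)
cell (1,4): code 1001 → (2.000,4.099)–(1.000,4.104)
cell (2,2): code 0010 → (2.000,2.235)–(2.523,3.000)
cell (2,3): code 0011 → (2.523,3.000)–(2.115,4.000)
cell (2,4): code 0001 → (2.115,4.000)–(2.000,4.099)
total: 8 segments, chained into 1 closed loop(s), length Σ = 6.493744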